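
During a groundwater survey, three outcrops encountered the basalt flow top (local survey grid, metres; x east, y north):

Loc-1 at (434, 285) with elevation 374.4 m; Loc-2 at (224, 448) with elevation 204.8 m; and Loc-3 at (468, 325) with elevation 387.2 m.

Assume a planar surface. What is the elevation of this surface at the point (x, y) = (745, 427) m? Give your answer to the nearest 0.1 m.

Let the plane be z = a·x + b·y + c.
Loc-2−Loc-1: −210a + 163b = −169.6;  Loc-3−Loc-1: 34a + 40b = 12.8.
Solving gives a = 0.63624, b = −0.22080.
Then c = 374.4 − a·434 − b·285 = 161.20.
At (745, 427): z = 474.0 − 94.3 + 161.20 = 540.9 m.

540.9 m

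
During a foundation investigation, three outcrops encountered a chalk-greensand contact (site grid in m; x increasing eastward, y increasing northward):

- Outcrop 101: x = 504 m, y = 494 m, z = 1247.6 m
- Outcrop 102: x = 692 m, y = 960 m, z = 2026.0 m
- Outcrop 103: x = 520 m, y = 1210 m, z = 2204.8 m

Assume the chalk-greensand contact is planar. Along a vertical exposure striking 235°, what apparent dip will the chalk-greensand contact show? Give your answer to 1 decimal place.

Let the plane be z = a·x + b·y + c.
Outcrop 102−Outcrop 101: 188a + 466b = 778.4;  Outcrop 103−Outcrop 101: 16a + 716b = 957.2.
Solving gives a = 0.87517, b = 1.31731.
Unit vector along 235° is (sin 235°, cos 235°) = (-0.8192, -0.5736).
Slope in that direction = a·(-0.8192) + b·(-0.5736) = −1.47248.
Apparent dip = arctan|1.47248| = 55.8° (true dip is 57.7°, so apparent ≤ true as expected).

55.8°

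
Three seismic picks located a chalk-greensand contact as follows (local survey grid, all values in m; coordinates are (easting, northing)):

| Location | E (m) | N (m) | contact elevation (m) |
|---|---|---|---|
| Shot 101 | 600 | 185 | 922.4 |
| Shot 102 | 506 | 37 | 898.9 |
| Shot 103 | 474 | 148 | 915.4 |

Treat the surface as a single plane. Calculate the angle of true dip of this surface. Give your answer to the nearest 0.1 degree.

8.7°

Let the plane be z = a·E + b·N + c.
Shot 102−Shot 101: −94a − 148b = −23.5;  Shot 103−Shot 101: −126a − 37b = −7.
Solving gives a = 0.01098, b = 0.15181.
Gradient magnitude |∇z| = √(a² + b²) = √(0.00012 + 0.02305) = 0.15221.
True dip = arctan(0.15221) = 8.7°, dipping toward S (azimuth ≈ 184°).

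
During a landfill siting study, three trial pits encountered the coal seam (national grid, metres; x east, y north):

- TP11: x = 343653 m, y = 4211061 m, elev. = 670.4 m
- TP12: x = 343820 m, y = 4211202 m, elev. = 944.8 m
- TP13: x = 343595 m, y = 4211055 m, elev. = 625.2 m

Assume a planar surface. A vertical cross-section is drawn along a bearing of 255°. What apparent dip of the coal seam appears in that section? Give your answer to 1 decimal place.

43.2°

Let the plane be z = a·x + b·y + c.
TP12−TP11: 167a + 141b = 274.4;  TP13−TP11: −58a − 6b = −45.2.
Solving gives a = 0.65870, b = 1.16594.
Unit vector along 255° is (sin 255°, cos 255°) = (-0.9659, -0.2588).
Slope in that direction = a·(-0.9659) + b·(-0.2588) = −0.93802.
Apparent dip = arctan|0.93802| = 43.2° (true dip is 53.2°, so apparent ≤ true as expected).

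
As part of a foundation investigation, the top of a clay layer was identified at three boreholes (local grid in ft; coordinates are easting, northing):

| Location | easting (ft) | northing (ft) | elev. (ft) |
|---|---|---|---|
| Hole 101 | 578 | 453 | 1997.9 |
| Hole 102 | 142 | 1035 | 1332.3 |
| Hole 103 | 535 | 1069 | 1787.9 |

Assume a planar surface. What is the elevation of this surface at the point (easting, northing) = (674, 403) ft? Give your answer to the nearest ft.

Let the plane be z = a·easting + b·northing + c.
Hole 102−Hole 101: −436a + 582b = −665.6;  Hole 103−Hole 101: −43a + 616b = −210.
Solving gives a = 1.18164, b = −0.25842.
Then c = 1997.9 − a·578 − b·453 = 1431.98.
At (674, 403): z = 796.4 − 104.1 + 1431.98 = 2124.3 ft.

2124 ft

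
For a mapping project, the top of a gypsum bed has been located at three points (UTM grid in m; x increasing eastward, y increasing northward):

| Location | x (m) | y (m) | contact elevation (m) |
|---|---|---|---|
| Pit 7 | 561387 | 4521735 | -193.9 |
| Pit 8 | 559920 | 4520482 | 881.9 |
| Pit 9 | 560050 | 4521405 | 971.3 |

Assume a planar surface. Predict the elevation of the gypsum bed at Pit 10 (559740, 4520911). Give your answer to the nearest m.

Two edge vectors: Pit 7→Pit 8 = (-1467, -1253, 1075.8), Pit 7→Pit 9 = (-1337, -330, 1165.2).
Normal n = (Pit 7→Pit 8) × (Pit 7→Pit 9) = (-1104981.6, 271003.8, -1191151).
So ∂z/∂x = −n_x/n_z = −0.92765871 and ∂z/∂y = −n_y/n_z = 0.22751423.
Intercept c from Pit 7: -193.9 + 520775.54 − 1028759.05 = −508177.41.
At (559740, 4520911): z = −519247.7 + 1028571.6 − 508177.41 = 1146.5 m.

1146 m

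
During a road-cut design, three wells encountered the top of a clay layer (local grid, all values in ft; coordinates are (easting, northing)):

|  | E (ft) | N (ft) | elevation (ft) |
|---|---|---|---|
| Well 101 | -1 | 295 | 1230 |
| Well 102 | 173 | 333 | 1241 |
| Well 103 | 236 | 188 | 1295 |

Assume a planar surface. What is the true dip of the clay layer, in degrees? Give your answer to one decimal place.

18.9°

Two edge vectors: Well 101→Well 102 = (174, 38, 11), Well 101→Well 103 = (237, -107, 65).
Normal n = (Well 101→Well 102) × (Well 101→Well 103) = (3647, -8703, -27624).
So ∂z/∂E = −n_x/n_z = 0.13202 and ∂z/∂N = −n_y/n_z = −0.31505.
Gradient magnitude |∇z| = √(a² + b²) = √(0.01743 + 0.09926) = 0.34160.
True dip = arctan(0.34160) = 18.9°, dipping toward NNW (azimuth ≈ 337°).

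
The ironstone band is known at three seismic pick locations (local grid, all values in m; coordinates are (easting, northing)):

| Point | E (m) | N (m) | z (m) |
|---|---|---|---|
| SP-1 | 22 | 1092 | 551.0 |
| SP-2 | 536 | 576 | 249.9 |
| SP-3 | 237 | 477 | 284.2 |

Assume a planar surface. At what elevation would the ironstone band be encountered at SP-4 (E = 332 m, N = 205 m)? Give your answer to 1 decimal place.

166.2 m

Two edge vectors: SP-1→SP-2 = (514, -516, -301.1), SP-1→SP-3 = (215, -615, -266.8).
Normal n = (SP-1→SP-2) × (SP-1→SP-3) = (-47507.7, 72398.7, -205170).
So ∂z/∂E = −n_x/n_z = −0.231553 and ∂z/∂N = −n_y/n_z = 0.352872.
Intercept c from SP-1: 551 + 5.09 − 385.34 = 170.76.
At (332, 205): z = −76.9 + 72.3 + 170.76 = 166.2 m.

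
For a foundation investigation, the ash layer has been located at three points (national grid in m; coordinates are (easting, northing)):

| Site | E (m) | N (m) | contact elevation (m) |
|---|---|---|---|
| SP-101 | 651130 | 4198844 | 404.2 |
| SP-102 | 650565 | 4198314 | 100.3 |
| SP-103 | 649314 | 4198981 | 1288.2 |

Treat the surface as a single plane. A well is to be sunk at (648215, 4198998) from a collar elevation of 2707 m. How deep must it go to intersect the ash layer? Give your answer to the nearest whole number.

Let the plane be z = a·E + b·N + c.
SP-102−SP-101: −565a − 530b = −303.9;  SP-103−SP-101: −1816a + 137b = 884.
Solving gives a = −0.41051241, b = 1.01101795.
Then c = 404.2 − a·651130 − b·4198844 = −3977405.50.
At (648215, 4198998): z_contact = −266100.3 + 4245262.3 − 3977405.50 = 1756.5 m.
Depth below ground = 2707 − 1756.5 = 950 m.

950 m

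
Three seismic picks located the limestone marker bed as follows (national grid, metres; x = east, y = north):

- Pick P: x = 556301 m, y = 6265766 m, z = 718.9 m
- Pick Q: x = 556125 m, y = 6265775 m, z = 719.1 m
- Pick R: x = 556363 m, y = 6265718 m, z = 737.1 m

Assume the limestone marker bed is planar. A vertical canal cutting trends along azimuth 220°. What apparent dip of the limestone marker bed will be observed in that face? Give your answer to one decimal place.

18.1°

Let the plane be z = a·x + b·y + c.
Pick Q−Pick P: −176a + 9b = 0.2;  Pick R−Pick P: 62a − 48b = 18.2.
Solving gives a = −0.02198, b = −0.40755.
Unit vector along 220° is (sin 220°, cos 220°) = (-0.6428, -0.7660).
Slope in that direction = a·(-0.6428) + b·(-0.7660) = 0.32633.
Apparent dip = arctan|0.32633| = 18.1° (true dip is 22.2°, so apparent ≤ true as expected).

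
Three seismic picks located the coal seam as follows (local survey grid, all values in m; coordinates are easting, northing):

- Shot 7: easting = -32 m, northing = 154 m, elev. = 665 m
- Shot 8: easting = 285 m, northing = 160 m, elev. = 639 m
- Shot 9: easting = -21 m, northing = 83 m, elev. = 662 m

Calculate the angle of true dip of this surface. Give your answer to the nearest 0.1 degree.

Let the plane be z = a·easting + b·northing + c.
Shot 8−Shot 7: 317a + 6b = −26;  Shot 9−Shot 7: 11a − 71b = −3.
Solving gives a = −0.08258, b = 0.02946.
Gradient magnitude |∇z| = √(a² + b²) = √(0.00682 + 0.00087) = 0.08767.
True dip = arctan(0.08767) = 5.0°, dipping toward ESE (azimuth ≈ 110°).

5.0°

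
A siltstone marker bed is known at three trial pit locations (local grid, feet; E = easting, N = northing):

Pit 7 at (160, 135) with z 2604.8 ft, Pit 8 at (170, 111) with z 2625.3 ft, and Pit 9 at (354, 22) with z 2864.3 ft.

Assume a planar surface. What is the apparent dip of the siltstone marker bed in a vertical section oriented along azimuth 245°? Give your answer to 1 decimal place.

40.0°

Let the plane be z = a·E + b·N + c.
Pit 8−Pit 7: 10a − 24b = 20.5;  Pit 9−Pit 7: 194a − 113b = 259.5.
Solving gives a = 1.10933, b = −0.39195.
Unit vector along 245° is (sin 245°, cos 245°) = (-0.9063, -0.4226).
Slope in that direction = a·(-0.9063) + b·(-0.4226) = −0.83975.
Apparent dip = arctan|0.83975| = 40.0° (true dip is 49.6°, so apparent ≤ true as expected).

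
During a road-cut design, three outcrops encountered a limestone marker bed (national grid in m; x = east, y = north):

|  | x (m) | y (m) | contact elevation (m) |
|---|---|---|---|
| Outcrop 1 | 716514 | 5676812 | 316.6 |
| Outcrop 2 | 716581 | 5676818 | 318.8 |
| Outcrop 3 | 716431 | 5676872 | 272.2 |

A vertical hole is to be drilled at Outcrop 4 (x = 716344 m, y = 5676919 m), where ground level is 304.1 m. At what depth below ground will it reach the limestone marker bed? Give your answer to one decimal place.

Let the plane be z = a·x + b·y + c.
Outcrop 2−Outcrop 1: 67a + 6b = 2.2;  Outcrop 3−Outcrop 1: −83a + 60b = −44.4.
Solving gives a = 0.088180611, b = −0.618016822.
Then c = 316.6 − a·716514 − b·5676812 = 3445499.27.
At (716344, 5676919): z_contact = 63167.65 − 3508431.44 + 3445499.27 = 235.48 m.
Depth below ground = 304.1 − 235.48 = 68.6 m.

68.6 m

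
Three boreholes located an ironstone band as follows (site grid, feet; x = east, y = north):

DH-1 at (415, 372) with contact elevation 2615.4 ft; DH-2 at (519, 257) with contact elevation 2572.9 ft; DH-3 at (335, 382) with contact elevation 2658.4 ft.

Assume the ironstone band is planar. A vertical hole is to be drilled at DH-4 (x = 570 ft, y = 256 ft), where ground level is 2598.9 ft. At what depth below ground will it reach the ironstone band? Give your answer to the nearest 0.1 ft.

Let the plane be z = a·x + b·y + c.
DH-2−DH-1: 104a − 115b = −42.5;  DH-3−DH-1: −80a + 10b = 43.
Solving gives a = −0.55392, b = −0.13137.
Then c = 2615.4 − a·415 − b·372 = 2894.15.
At (570, 256): z_contact = −315.74 − 33.63 + 2894.15 = 2544.78 ft.
Depth below ground = 2598.9 − 2544.78 = 54.1 ft.

54.1 ft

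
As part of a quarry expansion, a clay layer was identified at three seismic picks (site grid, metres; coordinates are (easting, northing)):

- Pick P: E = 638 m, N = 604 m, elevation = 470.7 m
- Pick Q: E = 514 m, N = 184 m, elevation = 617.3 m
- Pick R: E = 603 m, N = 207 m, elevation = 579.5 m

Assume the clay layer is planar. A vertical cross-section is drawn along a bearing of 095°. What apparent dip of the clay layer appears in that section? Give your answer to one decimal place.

Let the plane be z = a·E + b·N + c.
Pick Q−Pick P: −124a − 420b = 146.6;  Pick R−Pick P: −35a − 397b = 108.8.
Solving gives a = −0.36215, b = −0.24213.
Unit vector along 095° is (sin 95°, cos 95°) = (0.9962, -0.0872).
Slope in that direction = a·(0.9962) + b·(-0.0872) = −0.33967.
Apparent dip = arctan|0.33967| = 18.8° (true dip is 23.5°, so apparent ≤ true as expected).

18.8°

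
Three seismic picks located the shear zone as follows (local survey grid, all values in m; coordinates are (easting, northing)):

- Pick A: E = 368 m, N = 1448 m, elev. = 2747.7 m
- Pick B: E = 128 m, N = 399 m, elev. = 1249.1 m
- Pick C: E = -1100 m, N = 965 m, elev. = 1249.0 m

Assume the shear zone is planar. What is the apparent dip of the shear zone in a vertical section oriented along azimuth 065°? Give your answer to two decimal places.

47.36°

Two edge vectors: Pick A→Pick B = (-240, -1049, -1498.6), Pick A→Pick C = (-1468, -483, -1498.7).
Normal n = (Pick A→Pick B) × (Pick A→Pick C) = (848312.5, 1840256.8, -1424012).
So ∂z/∂E = −n_x/n_z = 0.59572 and ∂z/∂N = −n_y/n_z = 1.29230.
Unit vector along 065° is (sin 65°, cos 65°) = (0.9063, 0.4226).
Slope in that direction = a·(0.9063) + b·(0.4226) = 1.08606.
Apparent dip = arctan|1.08606| = 47.36° (true dip is 54.9°, so apparent ≤ true as expected).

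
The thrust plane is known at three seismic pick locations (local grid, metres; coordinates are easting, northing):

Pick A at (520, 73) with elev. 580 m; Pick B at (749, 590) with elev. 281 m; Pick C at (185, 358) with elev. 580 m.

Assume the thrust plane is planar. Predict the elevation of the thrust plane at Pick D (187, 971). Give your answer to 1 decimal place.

321.8 m

Let the plane be z = a·easting + b·northing + c.
Pick B−Pick A: 229a + 517b = −299;  Pick C−Pick A: −335a + 285b = 0.
Solving gives a = −0.35736, b = −0.42005.
Then c = 580 − a·520 − b·73 = 796.49.
At (187, 971): z = −66.8 − 407.9 + 796.49 = 321.8 m.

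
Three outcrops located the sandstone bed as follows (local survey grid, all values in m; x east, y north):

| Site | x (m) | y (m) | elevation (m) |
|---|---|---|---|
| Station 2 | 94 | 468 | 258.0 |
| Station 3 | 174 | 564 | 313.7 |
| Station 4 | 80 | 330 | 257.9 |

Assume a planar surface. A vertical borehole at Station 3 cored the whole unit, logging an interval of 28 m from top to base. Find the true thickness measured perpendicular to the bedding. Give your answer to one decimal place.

21.9 m

Let the plane be z = a·x + b·y + c.
Station 3−Station 2: 80a + 96b = 55.7;  Station 4−Station 2: −14a − 138b = −0.1.
Solving gives a = 0.79177, b = −0.07960.
|∇z| = √(a²+b²) = 0.79576, so dip δ = arctan(0.79576) = 38.51°.
True thickness = vertical thickness × cos δ = 28 × cos 38.51° = 21.9 m.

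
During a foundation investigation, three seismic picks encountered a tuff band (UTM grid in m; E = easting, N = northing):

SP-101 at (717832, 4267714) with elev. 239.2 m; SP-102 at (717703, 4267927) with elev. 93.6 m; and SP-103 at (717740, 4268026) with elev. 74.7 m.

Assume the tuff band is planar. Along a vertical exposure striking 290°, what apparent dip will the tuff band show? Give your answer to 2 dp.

31.06°

Two edge vectors: SP-101→SP-102 = (-129, 213, -145.6), SP-101→SP-103 = (-92, 312, -164.5).
Normal n = (SP-101→SP-102) × (SP-101→SP-103) = (10388.7, -7825.3, -20652).
So ∂z/∂E = −n_x/n_z = 0.50304 and ∂z/∂N = −n_y/n_z = −0.37891.
Unit vector along 290° is (sin 290°, cos 290°) = (-0.9397, 0.3420).
Slope in that direction = a·(-0.9397) + b·(0.3420) = −0.60229.
Apparent dip = arctan|0.60229| = 31.06° (true dip is 32.2°, so apparent ≤ true as expected).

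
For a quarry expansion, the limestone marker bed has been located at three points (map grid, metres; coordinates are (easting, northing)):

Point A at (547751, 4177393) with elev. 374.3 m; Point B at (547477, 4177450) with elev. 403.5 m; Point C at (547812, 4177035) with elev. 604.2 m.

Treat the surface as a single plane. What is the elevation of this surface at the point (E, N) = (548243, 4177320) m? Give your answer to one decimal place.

Two edge vectors: Point A→Point B = (-274, 57, 29.2), Point A→Point C = (61, -358, 229.9).
Normal n = (Point A→Point B) × (Point A→Point C) = (23557.9, 64773.8, 94615).
So ∂z/∂E = −n_x/n_z = −0.248986947 and ∂z/∂N = −n_y/n_z = −0.684603921.
Intercept c from Point A: 374.3 + 136382.85 + 2859859.63 = 2996616.78.
At (548243, 4177320): z = −136505.4 − 2859809.7 + 2996616.78 = 301.8 m.

301.8 m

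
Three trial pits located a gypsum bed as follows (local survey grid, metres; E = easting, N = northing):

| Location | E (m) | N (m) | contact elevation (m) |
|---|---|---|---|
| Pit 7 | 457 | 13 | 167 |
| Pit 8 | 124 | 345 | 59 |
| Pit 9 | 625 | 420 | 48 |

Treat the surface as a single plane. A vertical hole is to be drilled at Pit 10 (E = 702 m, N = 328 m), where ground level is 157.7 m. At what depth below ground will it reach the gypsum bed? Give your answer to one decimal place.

80.1 m

Let the plane be z = a·E + b·N + c.
Pit 8−Pit 7: −333a + 332b = −108;  Pit 9−Pit 7: 168a + 407b = −119.
Solving gives a = 0.02325, b = −0.30198.
Then c = 167 − a·457 − b·13 = 160.30.
At (702, 328): z_contact = 16.32 − 99.05 + 160.30 = 77.57 m.
Depth below ground = 157.7 − 77.57 = 80.1 m.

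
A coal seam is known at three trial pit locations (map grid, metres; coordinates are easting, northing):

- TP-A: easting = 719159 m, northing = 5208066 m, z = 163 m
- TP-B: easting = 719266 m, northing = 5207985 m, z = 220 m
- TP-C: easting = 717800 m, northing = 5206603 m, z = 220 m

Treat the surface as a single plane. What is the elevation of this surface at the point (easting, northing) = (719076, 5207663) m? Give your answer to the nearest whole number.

265 m

Let the plane be z = a·easting + b·northing + c.
TP-B−TP-A: 107a − 81b = 57;  TP-C−TP-A: −1359a − 1463b = 57.
Solving gives a = 0.29545420, b = −0.31341235.
Then c = 163 − a·719159 − b·5208066 = 1419956.64.
At (719076, 5207663): z = 212454.0 − 1632145.9 + 1419956.64 = 264.8 m.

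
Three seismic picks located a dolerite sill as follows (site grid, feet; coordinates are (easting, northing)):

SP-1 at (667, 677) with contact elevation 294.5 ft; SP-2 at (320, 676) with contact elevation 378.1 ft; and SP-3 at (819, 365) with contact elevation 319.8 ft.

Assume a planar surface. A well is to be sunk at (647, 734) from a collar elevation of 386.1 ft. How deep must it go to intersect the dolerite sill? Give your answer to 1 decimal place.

98.1 ft

Two edge vectors: SP-1→SP-2 = (-347, -1, 83.6), SP-1→SP-3 = (152, -312, 25.3).
Normal n = (SP-1→SP-2) × (SP-1→SP-3) = (26057.9, 21486.3, 108416).
So ∂z/∂E = −n_x/n_z = −0.24035 and ∂z/∂N = −n_y/n_z = −0.19818.
Intercept c from SP-1: 294.5 + 160.31 + 134.17 = 588.98.
At (647, 734): z_contact = −155.51 − 145.47 + 588.98 = 288.01 ft.
Depth below ground = 386.1 − 288.01 = 98.1 ft.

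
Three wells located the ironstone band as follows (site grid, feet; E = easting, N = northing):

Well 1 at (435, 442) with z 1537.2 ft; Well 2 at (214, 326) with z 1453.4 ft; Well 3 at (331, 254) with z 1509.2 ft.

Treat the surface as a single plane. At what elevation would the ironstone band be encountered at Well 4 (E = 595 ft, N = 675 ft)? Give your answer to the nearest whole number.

1585 ft

Let the plane be z = a·E + b·N + c.
Well 2−Well 1: −221a − 116b = −83.8;  Well 3−Well 1: −104a − 188b = −28.
Solving gives a = 0.42418, b = −0.08571.
Then c = 1537.2 − a·435 − b·442 = 1390.57.
At (595, 675): z = 252.4 − 57.9 + 1390.57 = 1585.1 ft.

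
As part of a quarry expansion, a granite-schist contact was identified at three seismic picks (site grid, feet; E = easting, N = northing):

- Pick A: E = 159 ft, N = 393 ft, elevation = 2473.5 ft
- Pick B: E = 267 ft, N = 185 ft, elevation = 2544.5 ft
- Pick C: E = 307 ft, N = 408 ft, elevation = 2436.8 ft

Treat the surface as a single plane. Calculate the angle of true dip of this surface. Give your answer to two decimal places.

Two edge vectors: Pick A→Pick B = (108, -208, 71), Pick A→Pick C = (148, 15, -36.7).
Normal n = (Pick A→Pick B) × (Pick A→Pick C) = (6568.6, 14471.6, 32404).
So ∂z/∂E = −n_x/n_z = −0.20271 and ∂z/∂N = −n_y/n_z = −0.44660.
Gradient magnitude |∇z| = √(a² + b²) = √(0.04109 + 0.19945) = 0.49045.
True dip = arctan(0.49045) = 26.13°, dipping toward NNE (azimuth ≈ 024°).

26.13°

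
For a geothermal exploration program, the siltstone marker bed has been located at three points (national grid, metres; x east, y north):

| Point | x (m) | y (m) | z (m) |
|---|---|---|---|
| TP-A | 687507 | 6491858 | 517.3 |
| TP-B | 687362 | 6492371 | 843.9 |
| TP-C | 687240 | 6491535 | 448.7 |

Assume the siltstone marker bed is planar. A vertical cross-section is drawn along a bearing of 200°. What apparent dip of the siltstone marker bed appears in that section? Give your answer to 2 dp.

Let the plane be z = a·x + b·y + c.
TP-B−TP-A: −145a + 513b = 326.6;  TP-C−TP-A: −267a − 323b = −68.6.
Solving gives a = −0.38247, b = 0.52854.
Unit vector along 200° is (sin 200°, cos 200°) = (-0.3420, -0.9397).
Slope in that direction = a·(-0.3420) + b·(-0.9397) = −0.36586.
Apparent dip = arctan|0.36586| = 20.10° (true dip is 33.1°, so apparent ≤ true as expected).

20.10°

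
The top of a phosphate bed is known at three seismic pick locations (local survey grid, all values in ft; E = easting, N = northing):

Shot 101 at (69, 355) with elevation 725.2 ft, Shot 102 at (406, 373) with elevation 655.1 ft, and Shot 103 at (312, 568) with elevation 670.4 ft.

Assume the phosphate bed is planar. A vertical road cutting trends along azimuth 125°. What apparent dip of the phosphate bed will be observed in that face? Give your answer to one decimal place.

8.9°

Let the plane be z = a·E + b·N + c.
Shot 102−Shot 101: 337a + 18b = −70.1;  Shot 103−Shot 101: 243a + 213b = −54.8.
Solving gives a = −0.20688, b = −0.02126.
Unit vector along 125° is (sin 125°, cos 125°) = (0.8192, -0.5736).
Slope in that direction = a·(0.8192) + b·(-0.5736) = −0.15727.
Apparent dip = arctan|0.15727| = 8.9° (true dip is 11.7°, so apparent ≤ true as expected).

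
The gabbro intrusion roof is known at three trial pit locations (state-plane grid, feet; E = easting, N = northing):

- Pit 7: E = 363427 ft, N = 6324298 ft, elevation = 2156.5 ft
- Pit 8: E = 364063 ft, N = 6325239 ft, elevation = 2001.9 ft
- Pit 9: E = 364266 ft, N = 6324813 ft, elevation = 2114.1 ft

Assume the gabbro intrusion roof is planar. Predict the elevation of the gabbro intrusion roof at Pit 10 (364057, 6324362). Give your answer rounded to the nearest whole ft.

Two edge vectors: Pit 7→Pit 8 = (636, 941, -154.6), Pit 7→Pit 9 = (839, 515, -42.4).
Normal n = (Pit 7→Pit 8) × (Pit 7→Pit 9) = (39720.6, -102743, -461959).
So ∂z/∂E = −n_x/n_z = 0.08598296 and ∂z/∂N = −n_y/n_z = −0.22240718.
Intercept c from Pit 7: 2156.5 − 31248.53 + 1406569.30 = 1377477.28.
At (364057, 6324362): z = 31302.7 − 1406583.5 + 1377477.28 = 2196.4 ft.

2196 ft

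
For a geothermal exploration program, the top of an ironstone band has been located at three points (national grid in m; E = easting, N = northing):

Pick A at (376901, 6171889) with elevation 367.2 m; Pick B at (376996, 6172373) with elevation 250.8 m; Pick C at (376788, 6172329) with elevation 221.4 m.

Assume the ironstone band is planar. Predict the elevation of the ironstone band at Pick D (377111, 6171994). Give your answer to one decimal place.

379.9 m

Let the plane be z = a·E + b·N + c.
Pick B−Pick A: 95a + 484b = −116.4;  Pick C−Pick A: −113a + 440b = −145.8.
Solving gives a = 0.200547196, b = −0.279859470.
Then c = 367.2 − a·376901 − b·6171889 = 1652042.35.
At (377111, 6171994): z = 75628.6 − 1727291.0 + 1652042.35 = 379.9 m.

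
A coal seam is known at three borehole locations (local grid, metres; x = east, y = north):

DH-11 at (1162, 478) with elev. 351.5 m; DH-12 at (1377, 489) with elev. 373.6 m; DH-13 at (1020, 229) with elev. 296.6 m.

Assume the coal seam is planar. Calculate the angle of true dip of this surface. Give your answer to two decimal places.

Two edge vectors: DH-11→DH-12 = (215, 11, 22.1), DH-11→DH-13 = (-142, -249, -54.9).
Normal n = (DH-11→DH-12) × (DH-11→DH-13) = (4899, 8665.3, -51973).
So ∂z/∂x = −n_x/n_z = 0.09426 and ∂z/∂y = −n_y/n_z = 0.16673.
Gradient magnitude |∇z| = √(a² + b²) = √(0.00889 + 0.02780) = 0.19153.
True dip = arctan(0.19153) = 10.84°, dipping toward SSW (azimuth ≈ 209°).

10.84°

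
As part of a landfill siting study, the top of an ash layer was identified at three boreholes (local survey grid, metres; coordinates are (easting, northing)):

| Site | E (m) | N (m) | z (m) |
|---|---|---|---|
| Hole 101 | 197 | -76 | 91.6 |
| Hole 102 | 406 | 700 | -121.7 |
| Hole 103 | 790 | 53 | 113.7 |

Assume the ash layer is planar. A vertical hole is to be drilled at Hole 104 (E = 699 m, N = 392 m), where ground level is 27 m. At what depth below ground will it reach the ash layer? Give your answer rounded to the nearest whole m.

Let the plane be z = a·E + b·N + c.
Hole 102−Hole 101: 209a + 776b = −213.3;  Hole 103−Hole 101: 593a + 129b = 22.1.
Solving gives a = 0.10310, b = −0.30264.
Then c = 91.6 − a·197 − b·-76 = 48.29.
At (699, 392): z_contact = 72.1 − 118.6 + 48.29 = 1.7 m.
Depth below ground = 27 − 1.7 = 25 m.

25 m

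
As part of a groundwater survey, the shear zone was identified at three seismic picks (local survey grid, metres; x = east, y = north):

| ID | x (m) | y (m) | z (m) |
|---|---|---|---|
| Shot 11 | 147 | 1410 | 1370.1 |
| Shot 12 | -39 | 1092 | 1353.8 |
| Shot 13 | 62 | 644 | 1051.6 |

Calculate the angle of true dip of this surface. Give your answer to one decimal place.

Two edge vectors: Shot 11→Shot 12 = (-186, -318, -16.3), Shot 11→Shot 13 = (-85, -766, -318.5).
Normal n = (Shot 11→Shot 12) × (Shot 11→Shot 13) = (88797.2, -57855.5, 115446).
So ∂z/∂x = −n_x/n_z = −0.76917 and ∂z/∂y = −n_y/n_z = 0.50115.
Gradient magnitude |∇z| = √(a² + b²) = √(0.59162 + 0.25115) = 0.91802.
True dip = arctan(0.91802) = 42.6°, dipping toward ESE (azimuth ≈ 123°).

42.6°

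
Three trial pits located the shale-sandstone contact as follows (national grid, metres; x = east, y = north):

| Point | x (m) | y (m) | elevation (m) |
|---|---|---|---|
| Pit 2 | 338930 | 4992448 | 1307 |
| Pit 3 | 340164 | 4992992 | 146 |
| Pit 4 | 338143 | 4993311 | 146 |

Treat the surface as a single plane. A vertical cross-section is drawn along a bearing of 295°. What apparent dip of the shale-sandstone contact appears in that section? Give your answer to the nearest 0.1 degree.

23.7°

Two edge vectors: Pit 2→Pit 3 = (1234, 544, -1161), Pit 2→Pit 4 = (-787, 863, -1161).
Normal n = (Pit 2→Pit 3) × (Pit 2→Pit 4) = (370359, 2346381, 1493070).
So ∂z/∂x = −n_x/n_z = −0.24805 and ∂z/∂y = −n_y/n_z = −1.57151.
Unit vector along 295° is (sin 295°, cos 295°) = (-0.9063, 0.4226).
Slope in that direction = a·(-0.9063) + b·(0.4226) = −0.43934.
Apparent dip = arctan|0.43934| = 23.7° (true dip is 57.8°, so apparent ≤ true as expected).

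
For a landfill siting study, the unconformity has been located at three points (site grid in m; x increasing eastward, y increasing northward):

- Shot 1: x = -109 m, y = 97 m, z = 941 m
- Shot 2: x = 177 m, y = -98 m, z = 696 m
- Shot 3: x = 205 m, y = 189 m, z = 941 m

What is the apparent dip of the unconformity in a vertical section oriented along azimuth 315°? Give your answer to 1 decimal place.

38.8°

Two edge vectors: Shot 1→Shot 2 = (286, -195, -245), Shot 1→Shot 3 = (314, 92, 0).
Normal n = (Shot 1→Shot 2) × (Shot 1→Shot 3) = (22540, -76930, 87542).
So ∂z/∂x = −n_x/n_z = −0.25748 and ∂z/∂y = −n_y/n_z = 0.87878.
Unit vector along 315° is (sin 315°, cos 315°) = (-0.7071, 0.7071).
Slope in that direction = a·(-0.7071) + b·(0.7071) = 0.80345.
Apparent dip = arctan|0.80345| = 38.8° (true dip is 42.5°, so apparent ≤ true as expected).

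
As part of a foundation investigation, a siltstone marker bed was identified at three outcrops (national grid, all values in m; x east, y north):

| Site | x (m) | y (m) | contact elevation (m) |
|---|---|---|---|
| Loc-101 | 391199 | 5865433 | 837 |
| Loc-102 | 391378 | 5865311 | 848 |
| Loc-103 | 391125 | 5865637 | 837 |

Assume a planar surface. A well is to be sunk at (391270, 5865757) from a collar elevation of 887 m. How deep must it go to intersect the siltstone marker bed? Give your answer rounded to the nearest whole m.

Two edge vectors: Loc-101→Loc-102 = (179, -122, 11), Loc-101→Loc-103 = (-74, 204, 0).
Normal n = (Loc-101→Loc-102) × (Loc-101→Loc-103) = (-2244, -814, 27488).
So ∂z/∂x = −n_x/n_z = 0.08163562 and ∂z/∂y = −n_y/n_z = 0.02961292.
Intercept c from Loc-101: 837 − 31935.77 − 173692.61 = −204791.38.
At (391270, 5865757): z_contact = 31941.6 + 173702.2 − 204791.38 = 852.4 m.
Depth below ground = 887 − 852.4 = 35 m.

35 m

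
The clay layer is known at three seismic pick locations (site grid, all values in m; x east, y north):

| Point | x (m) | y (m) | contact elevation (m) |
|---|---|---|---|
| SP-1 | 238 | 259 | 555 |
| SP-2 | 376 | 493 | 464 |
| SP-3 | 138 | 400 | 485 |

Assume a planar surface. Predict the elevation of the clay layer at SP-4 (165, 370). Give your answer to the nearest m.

500 m

Let the plane be z = a·x + b·y + c.
SP-2−SP-1: 138a + 234b = −91;  SP-3−SP-1: −100a + 141b = −70.
Solving gives a = 0.08281, b = −0.43772.
Then c = 555 − a·238 − b·259 = 648.66.
At (165, 370): z = 13.7 − 162.0 + 648.66 = 500.4 m.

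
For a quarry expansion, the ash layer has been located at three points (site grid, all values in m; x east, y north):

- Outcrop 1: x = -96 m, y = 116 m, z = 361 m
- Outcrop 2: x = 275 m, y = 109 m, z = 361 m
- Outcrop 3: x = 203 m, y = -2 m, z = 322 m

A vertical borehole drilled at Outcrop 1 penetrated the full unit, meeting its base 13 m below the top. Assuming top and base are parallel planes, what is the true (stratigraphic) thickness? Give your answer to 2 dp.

12.28 m

Two edge vectors: Outcrop 1→Outcrop 2 = (371, -7, 0), Outcrop 1→Outcrop 3 = (299, -118, -39).
Normal n = (Outcrop 1→Outcrop 2) × (Outcrop 1→Outcrop 3) = (273, 14469, -41685).
So ∂z/∂x = −n_x/n_z = 0.00655 and ∂z/∂y = −n_y/n_z = 0.34710.
|∇z| = √(a²+b²) = 0.34717, so dip δ = arctan(0.34717) = 19.15°.
True thickness = vertical thickness × cos δ = 13 × cos 19.15° = 12.28 m.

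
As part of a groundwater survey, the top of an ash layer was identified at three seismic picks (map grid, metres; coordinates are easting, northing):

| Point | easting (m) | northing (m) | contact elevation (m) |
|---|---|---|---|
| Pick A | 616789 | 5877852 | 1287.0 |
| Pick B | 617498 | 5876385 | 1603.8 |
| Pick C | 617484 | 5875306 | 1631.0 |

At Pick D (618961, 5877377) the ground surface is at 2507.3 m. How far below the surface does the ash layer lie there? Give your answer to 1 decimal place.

371.2 m

Let the plane be z = a·easting + b·northing + c.
Pick B−Pick A: 709a − 1467b = 316.8;  Pick C−Pick A: 695a − 2546b = 344.
Solving gives a = 0.384348780, b = −0.030195443.
Then c = 1287 − a·616789 − b·5877852 = −58290.76.
At (618961, 5877377): z_contact = 237896.91 − 177470.00 − 58290.76 = 2136.15 m.
Depth below ground = 2507.3 − 2136.15 = 371.2 m.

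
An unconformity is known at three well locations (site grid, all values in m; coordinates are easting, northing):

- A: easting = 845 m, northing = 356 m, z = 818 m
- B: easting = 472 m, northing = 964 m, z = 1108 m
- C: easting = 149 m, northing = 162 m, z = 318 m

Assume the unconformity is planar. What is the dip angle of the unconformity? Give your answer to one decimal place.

Let the plane be z = a·easting + b·northing + c.
B−A: −373a + 608b = 290;  C−A: −696a − 194b = −500.
Solving gives a = 0.49995, b = 0.78369.
Gradient magnitude |∇z| = √(a² + b²) = √(0.24995 + 0.61416) = 0.92958.
True dip = arctan(0.92958) = 42.9°, dipping toward SSW (azimuth ≈ 213°).

42.9°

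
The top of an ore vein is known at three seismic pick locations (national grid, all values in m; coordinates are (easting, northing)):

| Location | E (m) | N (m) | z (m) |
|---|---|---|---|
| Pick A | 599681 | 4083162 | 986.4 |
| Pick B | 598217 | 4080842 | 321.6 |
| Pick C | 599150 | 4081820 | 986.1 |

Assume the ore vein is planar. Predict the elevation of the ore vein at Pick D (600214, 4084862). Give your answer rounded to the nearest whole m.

817 m

Two edge vectors: Pick A→Pick B = (-1464, -2320, -664.8), Pick A→Pick C = (-531, -1342, -0.3).
Normal n = (Pick A→Pick B) × (Pick A→Pick C) = (-891465.6, 352569.6, 732768).
So ∂z/∂E = −n_x/n_z = 1.21657278 and ∂z/∂N = −n_y/n_z = −0.48114765.
Intercept c from Pick A: 986.4 − 729555.58 + 1964603.79 = 1236034.62.
At (600214, 4084862): z = 730204.0 − 1965421.7 + 1236034.62 = 816.9 m.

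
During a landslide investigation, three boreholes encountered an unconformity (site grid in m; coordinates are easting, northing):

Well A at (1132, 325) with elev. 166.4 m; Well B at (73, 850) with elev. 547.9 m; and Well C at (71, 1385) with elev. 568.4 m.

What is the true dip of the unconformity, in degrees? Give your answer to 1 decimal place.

Let the plane be z = a·easting + b·northing + c.
Well B−Well A: −1059a + 525b = 381.5;  Well C−Well A: −1061a + 1060b = 402.
Solving gives a = −0.34188, b = 0.03704.
Gradient magnitude |∇z| = √(a² + b²) = √(0.11688 + 0.00137) = 0.34388.
True dip = arctan(0.34388) = 19.0°, dipping toward E (azimuth ≈ 096°).

19.0°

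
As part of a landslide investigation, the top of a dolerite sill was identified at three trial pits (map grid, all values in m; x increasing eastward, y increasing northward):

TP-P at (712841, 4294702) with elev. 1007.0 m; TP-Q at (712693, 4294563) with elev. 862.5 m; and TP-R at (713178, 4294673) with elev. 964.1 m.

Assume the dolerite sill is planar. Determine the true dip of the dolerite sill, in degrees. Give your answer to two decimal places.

Two edge vectors: TP-P→TP-Q = (-148, -139, -144.5), TP-P→TP-R = (337, -29, -42.9).
Normal n = (TP-P→TP-Q) × (TP-P→TP-R) = (1772.6, -55045.7, 51135).
So ∂z/∂x = −n_x/n_z = −0.03467 and ∂z/∂y = −n_y/n_z = 1.07648.
Gradient magnitude |∇z| = √(a² + b²) = √(0.00120 + 1.15880) = 1.07704.
True dip = arctan(1.07704) = 47.12°, dipping toward S (azimuth ≈ 178°).

47.12°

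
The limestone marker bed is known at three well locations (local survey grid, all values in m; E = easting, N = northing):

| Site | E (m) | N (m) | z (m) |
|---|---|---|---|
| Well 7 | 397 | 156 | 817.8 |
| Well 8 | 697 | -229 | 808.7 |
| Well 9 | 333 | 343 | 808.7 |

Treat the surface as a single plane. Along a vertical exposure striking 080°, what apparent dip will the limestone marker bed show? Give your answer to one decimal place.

Two edge vectors: Well 7→Well 8 = (300, -385, -9.1), Well 7→Well 9 = (-64, 187, -9.1).
Normal n = (Well 7→Well 8) × (Well 7→Well 9) = (5205.2, 3312.4, 31460).
So ∂z/∂E = −n_x/n_z = −0.16545 and ∂z/∂N = −n_y/n_z = −0.10529.
Unit vector along 080° is (sin 80°, cos 80°) = (0.9848, 0.1736).
Slope in that direction = a·(0.9848) + b·(0.1736) = −0.18122.
Apparent dip = arctan|0.18122| = 10.3° (true dip is 11.1°, so apparent ≤ true as expected).

10.3°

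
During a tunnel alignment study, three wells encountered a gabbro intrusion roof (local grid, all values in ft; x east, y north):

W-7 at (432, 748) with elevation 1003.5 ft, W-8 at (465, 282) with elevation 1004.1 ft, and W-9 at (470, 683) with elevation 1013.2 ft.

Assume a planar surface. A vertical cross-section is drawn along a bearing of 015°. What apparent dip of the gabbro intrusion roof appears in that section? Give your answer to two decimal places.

Two edge vectors: W-7→W-8 = (33, -466, 0.6), W-7→W-9 = (38, -65, 9.7).
Normal n = (W-7→W-8) × (W-7→W-9) = (-4481.2, -297.3, 15563).
So ∂z/∂x = −n_x/n_z = 0.28794 and ∂z/∂y = −n_y/n_z = 0.01910.
Unit vector along 015° is (sin 15°, cos 15°) = (0.2588, 0.9659).
Slope in that direction = a·(0.2588) + b·(0.9659) = 0.09298.
Apparent dip = arctan|0.09298| = 5.31° (true dip is 16.1°, so apparent ≤ true as expected).

5.31°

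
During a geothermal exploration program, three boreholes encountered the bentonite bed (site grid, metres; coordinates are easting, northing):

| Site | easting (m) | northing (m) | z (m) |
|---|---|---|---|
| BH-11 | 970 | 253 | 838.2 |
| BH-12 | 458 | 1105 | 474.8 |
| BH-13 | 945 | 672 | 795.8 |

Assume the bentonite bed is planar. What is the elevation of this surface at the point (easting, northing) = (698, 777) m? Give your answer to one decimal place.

640.5 m

Let the plane be z = a·easting + b·northing + c.
BH-12−BH-11: −512a + 852b = −363.4;  BH-13−BH-11: −25a + 419b = −42.4.
Solving gives a = 0.601051, b = −0.065331.
Then c = 838.2 − a·970 − b·253 = 271.71.
At (698, 777): z = 419.5 − 50.8 + 271.71 = 640.5 m.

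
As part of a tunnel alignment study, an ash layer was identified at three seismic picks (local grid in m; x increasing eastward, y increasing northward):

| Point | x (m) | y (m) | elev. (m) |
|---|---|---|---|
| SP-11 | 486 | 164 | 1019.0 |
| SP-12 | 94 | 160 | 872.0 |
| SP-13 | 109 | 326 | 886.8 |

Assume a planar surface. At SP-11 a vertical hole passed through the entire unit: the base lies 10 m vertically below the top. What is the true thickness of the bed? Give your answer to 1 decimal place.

9.4 m

Let the plane be z = a·x + b·y + c.
SP-12−SP-11: −392a − 4b = −147;  SP-13−SP-11: −377a + 162b = −132.2.
Solving gives a = 0.37444, b = 0.05532.
|∇z| = √(a²+b²) = 0.37850, so dip δ = arctan(0.37850) = 20.73°.
True thickness = vertical thickness × cos δ = 10 × cos 20.73° = 9.4 m.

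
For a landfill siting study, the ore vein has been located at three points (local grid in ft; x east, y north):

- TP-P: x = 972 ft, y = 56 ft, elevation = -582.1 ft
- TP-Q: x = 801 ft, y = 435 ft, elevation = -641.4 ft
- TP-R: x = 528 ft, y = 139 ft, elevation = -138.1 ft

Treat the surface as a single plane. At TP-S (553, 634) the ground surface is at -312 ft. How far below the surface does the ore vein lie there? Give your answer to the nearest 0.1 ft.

182.7 ft

Two edge vectors: TP-P→TP-Q = (-171, 379, -59.3), TP-P→TP-R = (-444, 83, 444).
Normal n = (TP-P→TP-Q) × (TP-P→TP-R) = (173197.9, 102253.2, 154083).
So ∂z/∂x = −n_x/n_z = −1.12406 and ∂z/∂y = −n_y/n_z = −0.66362.
Intercept c from TP-P: -582.1 + 1092.58 + 37.16 = 547.65.
At (553, 634): z_contact = −621.60 − 420.74 + 547.65 = -494.70 ft.
Depth below ground = -312 − (-494.70) = 182.7 ft.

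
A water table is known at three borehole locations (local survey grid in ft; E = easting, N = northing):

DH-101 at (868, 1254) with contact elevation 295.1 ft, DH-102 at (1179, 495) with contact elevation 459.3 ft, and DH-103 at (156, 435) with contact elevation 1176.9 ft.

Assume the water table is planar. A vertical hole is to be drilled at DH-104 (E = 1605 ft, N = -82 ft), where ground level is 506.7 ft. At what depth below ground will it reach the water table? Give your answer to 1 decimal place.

50.1 ft

Two edge vectors: DH-101→DH-102 = (311, -759, 164.2), DH-101→DH-103 = (-712, -819, 881.8).
Normal n = (DH-101→DH-102) × (DH-101→DH-103) = (-534806.4, -391150.2, -795117).
So ∂z/∂E = −n_x/n_z = −0.672613 and ∂z/∂N = −n_y/n_z = −0.491940.
Intercept c from DH-101: 295.1 + 583.83 + 616.89 = 1495.82.
At (1605, -82): z_contact = −1079.54 + 40.34 + 1495.82 = 456.62 ft.
Depth below ground = 506.7 − 456.62 = 50.1 ft.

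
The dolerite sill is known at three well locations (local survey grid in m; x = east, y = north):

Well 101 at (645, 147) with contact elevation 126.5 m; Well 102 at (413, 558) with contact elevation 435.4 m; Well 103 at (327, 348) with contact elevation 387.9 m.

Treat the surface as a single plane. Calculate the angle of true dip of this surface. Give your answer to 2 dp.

35.02°

Let the plane be z = a·x + b·y + c.
Well 102−Well 101: −232a + 411b = 308.9;  Well 103−Well 101: −318a + 201b = 261.4.
Solving gives a = −0.53942, b = 0.44709.
Gradient magnitude |∇z| = √(a² + b²) = √(0.29097 + 0.19989) = 0.70062.
True dip = arctan(0.70062) = 35.02°, dipping toward SE (azimuth ≈ 130°).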